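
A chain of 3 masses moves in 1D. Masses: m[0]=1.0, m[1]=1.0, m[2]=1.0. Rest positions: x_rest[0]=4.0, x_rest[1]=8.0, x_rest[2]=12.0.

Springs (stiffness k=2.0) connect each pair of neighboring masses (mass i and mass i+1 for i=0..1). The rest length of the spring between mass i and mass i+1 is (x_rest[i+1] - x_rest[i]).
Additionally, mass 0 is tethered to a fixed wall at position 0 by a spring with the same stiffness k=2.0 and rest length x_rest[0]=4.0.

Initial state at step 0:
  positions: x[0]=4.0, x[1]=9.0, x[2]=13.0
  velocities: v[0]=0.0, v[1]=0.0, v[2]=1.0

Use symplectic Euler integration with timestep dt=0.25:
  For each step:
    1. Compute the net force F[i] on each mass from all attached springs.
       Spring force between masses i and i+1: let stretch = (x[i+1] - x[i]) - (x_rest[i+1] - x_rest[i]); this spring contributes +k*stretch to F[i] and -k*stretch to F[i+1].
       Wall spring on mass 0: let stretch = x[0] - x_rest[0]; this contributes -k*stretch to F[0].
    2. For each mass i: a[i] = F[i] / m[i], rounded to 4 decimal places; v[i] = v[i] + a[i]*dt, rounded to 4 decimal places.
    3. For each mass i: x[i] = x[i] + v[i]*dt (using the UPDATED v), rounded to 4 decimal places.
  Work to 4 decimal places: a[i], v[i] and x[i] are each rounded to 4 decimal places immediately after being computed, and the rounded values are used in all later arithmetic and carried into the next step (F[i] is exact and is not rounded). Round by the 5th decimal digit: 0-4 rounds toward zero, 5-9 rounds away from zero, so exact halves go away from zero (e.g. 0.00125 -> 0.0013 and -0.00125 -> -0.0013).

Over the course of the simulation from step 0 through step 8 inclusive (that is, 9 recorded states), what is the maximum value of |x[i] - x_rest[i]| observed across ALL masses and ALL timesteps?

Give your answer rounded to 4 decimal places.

Answer: 1.5625

Derivation:
Step 0: x=[4.0000 9.0000 13.0000] v=[0.0000 0.0000 1.0000]
Step 1: x=[4.1250 8.8750 13.2500] v=[0.5000 -0.5000 1.0000]
Step 2: x=[4.3281 8.7031 13.4531] v=[0.8125 -0.6875 0.8125]
Step 3: x=[4.5371 8.5781 13.5625] v=[0.8360 -0.5000 0.4375]
Step 4: x=[4.6841 8.5710 13.5488] v=[0.5880 -0.0283 -0.0547]
Step 5: x=[4.7315 8.7003 13.4129] v=[0.1894 0.5172 -0.5436]
Step 6: x=[4.6835 8.9226 13.1879] v=[-0.1920 0.8891 -0.8999]
Step 7: x=[4.5800 9.1482 12.9298] v=[-0.4142 0.9022 -1.0326]
Step 8: x=[4.4750 9.2754 12.6990] v=[-0.4201 0.5089 -0.9234]
Max displacement = 1.5625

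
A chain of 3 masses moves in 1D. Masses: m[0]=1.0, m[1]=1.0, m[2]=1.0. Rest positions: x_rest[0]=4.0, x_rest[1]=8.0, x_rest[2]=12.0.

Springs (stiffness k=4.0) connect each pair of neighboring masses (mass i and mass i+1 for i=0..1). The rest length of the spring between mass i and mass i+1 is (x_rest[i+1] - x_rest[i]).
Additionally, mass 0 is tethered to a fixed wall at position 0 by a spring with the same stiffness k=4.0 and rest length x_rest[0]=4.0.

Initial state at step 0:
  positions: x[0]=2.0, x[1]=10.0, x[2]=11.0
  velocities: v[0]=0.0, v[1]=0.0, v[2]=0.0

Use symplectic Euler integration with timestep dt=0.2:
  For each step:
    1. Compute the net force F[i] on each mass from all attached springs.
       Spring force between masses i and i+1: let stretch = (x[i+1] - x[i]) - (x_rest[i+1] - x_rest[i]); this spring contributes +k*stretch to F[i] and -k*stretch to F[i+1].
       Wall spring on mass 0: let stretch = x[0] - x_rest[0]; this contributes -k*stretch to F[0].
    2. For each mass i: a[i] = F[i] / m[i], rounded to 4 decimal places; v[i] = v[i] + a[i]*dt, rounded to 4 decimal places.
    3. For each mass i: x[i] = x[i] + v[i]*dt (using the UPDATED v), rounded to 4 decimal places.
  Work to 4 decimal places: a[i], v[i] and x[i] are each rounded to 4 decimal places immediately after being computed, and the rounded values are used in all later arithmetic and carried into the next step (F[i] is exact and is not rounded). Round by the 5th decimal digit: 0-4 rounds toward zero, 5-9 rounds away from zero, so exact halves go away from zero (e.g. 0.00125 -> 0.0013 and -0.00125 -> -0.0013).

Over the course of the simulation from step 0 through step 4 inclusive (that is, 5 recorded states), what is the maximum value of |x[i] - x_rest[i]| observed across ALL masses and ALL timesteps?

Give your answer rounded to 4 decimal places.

Answer: 2.3585

Derivation:
Step 0: x=[2.0000 10.0000 11.0000] v=[0.0000 0.0000 0.0000]
Step 1: x=[2.9600 8.8800 11.4800] v=[4.8000 -5.6000 2.4000]
Step 2: x=[4.3936 7.2288 12.1840] v=[7.1680 -8.2560 3.5200]
Step 3: x=[5.5779 5.9168 12.7352] v=[5.9213 -6.5600 2.7558]
Step 4: x=[5.9239 5.6415 12.8354] v=[1.7301 -1.3764 0.5011]
Max displacement = 2.3585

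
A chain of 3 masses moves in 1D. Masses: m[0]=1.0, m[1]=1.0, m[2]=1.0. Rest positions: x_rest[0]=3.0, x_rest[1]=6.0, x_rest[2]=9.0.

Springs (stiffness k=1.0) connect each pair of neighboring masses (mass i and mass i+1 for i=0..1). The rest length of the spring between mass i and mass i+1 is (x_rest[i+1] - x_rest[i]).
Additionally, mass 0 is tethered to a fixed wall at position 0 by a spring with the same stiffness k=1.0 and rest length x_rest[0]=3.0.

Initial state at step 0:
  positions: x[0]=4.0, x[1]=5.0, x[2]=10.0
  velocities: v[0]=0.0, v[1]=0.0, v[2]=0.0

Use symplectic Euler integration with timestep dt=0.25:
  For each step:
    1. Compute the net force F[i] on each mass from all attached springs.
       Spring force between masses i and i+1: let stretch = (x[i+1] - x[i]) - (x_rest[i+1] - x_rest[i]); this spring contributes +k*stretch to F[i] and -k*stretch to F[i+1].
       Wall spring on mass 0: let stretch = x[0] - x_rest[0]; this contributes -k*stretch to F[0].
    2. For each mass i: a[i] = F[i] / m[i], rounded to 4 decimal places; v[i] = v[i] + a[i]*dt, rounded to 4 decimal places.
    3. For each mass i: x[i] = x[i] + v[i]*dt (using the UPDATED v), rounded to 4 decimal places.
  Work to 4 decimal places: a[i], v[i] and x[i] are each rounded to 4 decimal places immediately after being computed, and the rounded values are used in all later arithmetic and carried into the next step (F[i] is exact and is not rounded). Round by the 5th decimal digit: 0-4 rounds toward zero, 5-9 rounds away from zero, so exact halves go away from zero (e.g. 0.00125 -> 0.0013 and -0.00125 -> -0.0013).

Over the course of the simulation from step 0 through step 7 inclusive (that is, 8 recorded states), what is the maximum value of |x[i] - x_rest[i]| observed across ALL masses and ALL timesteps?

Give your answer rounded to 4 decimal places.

Answer: 1.4679

Derivation:
Step 0: x=[4.0000 5.0000 10.0000] v=[0.0000 0.0000 0.0000]
Step 1: x=[3.8125 5.2500 9.8750] v=[-0.7500 1.0000 -0.5000]
Step 2: x=[3.4766 5.6992 9.6484] v=[-1.3438 1.7969 -0.9063]
Step 3: x=[3.0623 6.2564 9.3625] v=[-1.6573 2.2286 -1.1436]
Step 4: x=[2.6562 6.8081 9.0700] v=[-1.6244 2.2066 -1.1701]
Step 5: x=[2.3436 7.2416 8.8236] v=[-1.2505 1.7341 -0.9856]
Step 6: x=[2.1906 7.4679 8.6658] v=[-0.6119 0.9051 -0.6311]
Step 7: x=[2.2306 7.4392 8.6207] v=[0.1598 -0.1148 -0.1806]
Max displacement = 1.4679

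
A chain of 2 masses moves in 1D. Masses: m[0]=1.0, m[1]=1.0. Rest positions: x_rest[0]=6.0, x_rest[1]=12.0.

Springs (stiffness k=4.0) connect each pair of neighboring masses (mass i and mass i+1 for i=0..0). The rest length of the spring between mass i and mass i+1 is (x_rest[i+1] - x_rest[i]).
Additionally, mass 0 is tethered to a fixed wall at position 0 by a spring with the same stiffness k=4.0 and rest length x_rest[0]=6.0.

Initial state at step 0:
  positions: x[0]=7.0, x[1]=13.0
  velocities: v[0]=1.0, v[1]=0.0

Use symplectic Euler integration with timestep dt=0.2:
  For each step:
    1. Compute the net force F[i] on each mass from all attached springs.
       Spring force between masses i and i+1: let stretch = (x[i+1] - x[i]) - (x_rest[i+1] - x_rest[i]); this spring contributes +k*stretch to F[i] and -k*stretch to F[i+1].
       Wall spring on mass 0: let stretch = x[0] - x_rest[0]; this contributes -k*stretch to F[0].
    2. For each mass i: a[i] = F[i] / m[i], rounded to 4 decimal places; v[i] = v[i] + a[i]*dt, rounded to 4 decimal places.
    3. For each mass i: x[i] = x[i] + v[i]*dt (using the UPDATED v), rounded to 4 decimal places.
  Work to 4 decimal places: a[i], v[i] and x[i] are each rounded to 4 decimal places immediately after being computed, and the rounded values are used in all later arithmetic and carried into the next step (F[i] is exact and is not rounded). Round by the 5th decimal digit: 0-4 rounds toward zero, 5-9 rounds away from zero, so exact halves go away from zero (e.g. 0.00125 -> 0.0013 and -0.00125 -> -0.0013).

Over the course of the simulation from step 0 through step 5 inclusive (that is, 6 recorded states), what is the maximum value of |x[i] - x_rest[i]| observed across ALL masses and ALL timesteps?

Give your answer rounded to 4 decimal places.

Answer: 1.0400

Derivation:
Step 0: x=[7.0000 13.0000] v=[1.0000 0.0000]
Step 1: x=[7.0400 13.0000] v=[0.2000 0.0000]
Step 2: x=[6.9072 13.0064] v=[-0.6640 0.0320]
Step 3: x=[6.6451 12.9969] v=[-1.3104 -0.0474]
Step 4: x=[6.3361 12.9311] v=[-1.5450 -0.3288]
Step 5: x=[6.0685 12.7701] v=[-1.3379 -0.8048]
Max displacement = 1.0400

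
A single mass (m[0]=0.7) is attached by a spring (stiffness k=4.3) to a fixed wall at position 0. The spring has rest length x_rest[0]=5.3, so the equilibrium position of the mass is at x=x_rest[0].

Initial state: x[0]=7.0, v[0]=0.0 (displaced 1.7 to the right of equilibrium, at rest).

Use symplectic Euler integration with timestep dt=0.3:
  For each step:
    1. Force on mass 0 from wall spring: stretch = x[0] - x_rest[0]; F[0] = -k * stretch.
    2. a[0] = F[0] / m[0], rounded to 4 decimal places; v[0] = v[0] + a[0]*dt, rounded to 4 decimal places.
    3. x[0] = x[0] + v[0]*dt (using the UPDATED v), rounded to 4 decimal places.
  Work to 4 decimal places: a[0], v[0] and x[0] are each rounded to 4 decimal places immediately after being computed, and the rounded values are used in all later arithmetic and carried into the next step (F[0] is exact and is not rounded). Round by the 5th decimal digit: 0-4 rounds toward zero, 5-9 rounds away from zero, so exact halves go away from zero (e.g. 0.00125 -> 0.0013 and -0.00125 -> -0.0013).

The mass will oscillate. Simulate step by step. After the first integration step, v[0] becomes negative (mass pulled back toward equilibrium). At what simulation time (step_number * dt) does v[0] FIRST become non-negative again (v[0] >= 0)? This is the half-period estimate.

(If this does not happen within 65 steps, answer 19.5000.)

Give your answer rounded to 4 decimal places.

Step 0: x=[7.0000] v=[0.0000]
Step 1: x=[6.0601] v=[-3.1329]
Step 2: x=[4.7000] v=[-4.5337]
Step 3: x=[3.6716] v=[-3.4280]
Step 4: x=[3.5435] v=[-0.4271]
Step 5: x=[4.3865] v=[2.8099]
First v>=0 after going negative at step 5, time=1.5000

Answer: 1.5000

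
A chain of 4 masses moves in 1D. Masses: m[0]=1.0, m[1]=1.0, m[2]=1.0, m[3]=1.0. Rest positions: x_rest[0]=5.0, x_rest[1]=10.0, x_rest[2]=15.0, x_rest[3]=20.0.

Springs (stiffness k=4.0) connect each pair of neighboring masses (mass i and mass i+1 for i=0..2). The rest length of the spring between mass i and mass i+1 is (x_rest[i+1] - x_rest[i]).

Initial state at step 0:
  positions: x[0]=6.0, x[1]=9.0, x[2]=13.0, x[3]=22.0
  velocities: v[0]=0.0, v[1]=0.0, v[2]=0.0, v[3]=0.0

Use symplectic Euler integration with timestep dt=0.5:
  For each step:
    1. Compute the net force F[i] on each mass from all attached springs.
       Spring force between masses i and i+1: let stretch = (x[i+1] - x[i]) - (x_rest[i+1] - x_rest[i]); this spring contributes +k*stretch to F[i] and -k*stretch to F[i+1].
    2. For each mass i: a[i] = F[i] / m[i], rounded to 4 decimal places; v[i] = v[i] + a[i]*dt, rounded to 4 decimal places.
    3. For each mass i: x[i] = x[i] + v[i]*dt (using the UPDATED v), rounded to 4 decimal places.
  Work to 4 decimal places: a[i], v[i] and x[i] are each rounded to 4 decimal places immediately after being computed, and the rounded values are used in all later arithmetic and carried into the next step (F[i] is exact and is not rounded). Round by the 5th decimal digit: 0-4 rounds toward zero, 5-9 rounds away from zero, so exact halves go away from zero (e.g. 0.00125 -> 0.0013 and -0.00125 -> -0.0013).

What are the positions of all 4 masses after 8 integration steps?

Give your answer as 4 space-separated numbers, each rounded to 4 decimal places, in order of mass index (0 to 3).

Step 0: x=[6.0000 9.0000 13.0000 22.0000] v=[0.0000 0.0000 0.0000 0.0000]
Step 1: x=[4.0000 10.0000 18.0000 18.0000] v=[-4.0000 2.0000 10.0000 -8.0000]
Step 2: x=[3.0000 13.0000 15.0000 19.0000] v=[-2.0000 6.0000 -6.0000 2.0000]
Step 3: x=[7.0000 8.0000 14.0000 21.0000] v=[8.0000 -10.0000 -2.0000 4.0000]
Step 4: x=[7.0000 8.0000 14.0000 21.0000] v=[0.0000 0.0000 0.0000 0.0000]
Step 5: x=[3.0000 13.0000 15.0000 19.0000] v=[-8.0000 10.0000 2.0000 -4.0000]
Step 6: x=[4.0000 10.0000 18.0000 18.0000] v=[2.0000 -6.0000 6.0000 -2.0000]
Step 7: x=[6.0000 9.0000 13.0000 22.0000] v=[4.0000 -2.0000 -10.0000 8.0000]
Step 8: x=[6.0000 9.0000 13.0000 22.0000] v=[0.0000 0.0000 0.0000 0.0000]

Answer: 6.0000 9.0000 13.0000 22.0000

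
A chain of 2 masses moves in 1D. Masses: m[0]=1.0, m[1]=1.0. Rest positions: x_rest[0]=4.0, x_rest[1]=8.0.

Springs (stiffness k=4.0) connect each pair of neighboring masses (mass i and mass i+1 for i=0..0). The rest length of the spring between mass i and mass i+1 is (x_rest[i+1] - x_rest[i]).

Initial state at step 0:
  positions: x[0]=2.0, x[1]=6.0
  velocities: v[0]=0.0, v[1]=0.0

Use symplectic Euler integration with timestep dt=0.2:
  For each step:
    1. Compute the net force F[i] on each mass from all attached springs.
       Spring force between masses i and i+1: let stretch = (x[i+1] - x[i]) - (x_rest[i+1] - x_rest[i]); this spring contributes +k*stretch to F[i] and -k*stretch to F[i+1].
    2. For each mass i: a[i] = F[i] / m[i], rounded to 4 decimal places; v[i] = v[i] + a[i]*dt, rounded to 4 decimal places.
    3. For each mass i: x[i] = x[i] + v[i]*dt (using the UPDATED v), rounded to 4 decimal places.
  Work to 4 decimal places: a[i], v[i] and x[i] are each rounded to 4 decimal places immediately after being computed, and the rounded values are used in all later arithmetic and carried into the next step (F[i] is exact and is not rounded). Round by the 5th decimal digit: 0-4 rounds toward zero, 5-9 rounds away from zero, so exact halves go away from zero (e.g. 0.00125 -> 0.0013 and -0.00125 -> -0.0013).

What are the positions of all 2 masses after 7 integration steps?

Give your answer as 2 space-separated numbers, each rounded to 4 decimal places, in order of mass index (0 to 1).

Answer: 2.0000 6.0000

Derivation:
Step 0: x=[2.0000 6.0000] v=[0.0000 0.0000]
Step 1: x=[2.0000 6.0000] v=[0.0000 0.0000]
Step 2: x=[2.0000 6.0000] v=[0.0000 0.0000]
Step 3: x=[2.0000 6.0000] v=[0.0000 0.0000]
Step 4: x=[2.0000 6.0000] v=[0.0000 0.0000]
Step 5: x=[2.0000 6.0000] v=[0.0000 0.0000]
Step 6: x=[2.0000 6.0000] v=[0.0000 0.0000]
Step 7: x=[2.0000 6.0000] v=[0.0000 0.0000]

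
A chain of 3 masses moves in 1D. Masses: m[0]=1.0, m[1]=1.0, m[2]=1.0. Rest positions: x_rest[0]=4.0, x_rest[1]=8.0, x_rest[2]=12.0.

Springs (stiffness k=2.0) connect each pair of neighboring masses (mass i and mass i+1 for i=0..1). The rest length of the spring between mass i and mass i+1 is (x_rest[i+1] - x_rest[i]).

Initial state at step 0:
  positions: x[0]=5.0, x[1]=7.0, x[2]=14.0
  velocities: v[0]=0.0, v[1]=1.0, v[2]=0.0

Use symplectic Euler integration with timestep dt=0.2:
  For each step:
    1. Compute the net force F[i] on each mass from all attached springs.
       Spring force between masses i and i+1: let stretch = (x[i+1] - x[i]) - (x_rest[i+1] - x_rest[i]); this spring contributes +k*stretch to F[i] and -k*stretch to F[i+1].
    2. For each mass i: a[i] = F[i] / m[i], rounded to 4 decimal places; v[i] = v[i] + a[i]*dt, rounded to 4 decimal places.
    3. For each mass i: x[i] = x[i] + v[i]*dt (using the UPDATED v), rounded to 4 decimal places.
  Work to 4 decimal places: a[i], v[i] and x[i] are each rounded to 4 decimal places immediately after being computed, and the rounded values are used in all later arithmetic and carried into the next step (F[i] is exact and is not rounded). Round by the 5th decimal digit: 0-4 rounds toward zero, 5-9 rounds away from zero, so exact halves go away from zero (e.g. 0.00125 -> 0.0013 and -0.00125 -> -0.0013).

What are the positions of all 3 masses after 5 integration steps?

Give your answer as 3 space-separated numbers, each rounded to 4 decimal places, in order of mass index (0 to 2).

Step 0: x=[5.0000 7.0000 14.0000] v=[0.0000 1.0000 0.0000]
Step 1: x=[4.8400 7.6000 13.7600] v=[-0.8000 3.0000 -1.2000]
Step 2: x=[4.5808 8.4720 13.3472] v=[-1.2960 4.3600 -2.0640]
Step 3: x=[4.3129 9.4227 12.8644] v=[-1.3395 4.7536 -2.4141]
Step 4: x=[4.1338 10.2400 12.4262] v=[-0.8956 4.0864 -2.1908]
Step 5: x=[4.1232 10.7437 12.1331] v=[-0.0531 2.5184 -1.4653]

Answer: 4.1232 10.7437 12.1331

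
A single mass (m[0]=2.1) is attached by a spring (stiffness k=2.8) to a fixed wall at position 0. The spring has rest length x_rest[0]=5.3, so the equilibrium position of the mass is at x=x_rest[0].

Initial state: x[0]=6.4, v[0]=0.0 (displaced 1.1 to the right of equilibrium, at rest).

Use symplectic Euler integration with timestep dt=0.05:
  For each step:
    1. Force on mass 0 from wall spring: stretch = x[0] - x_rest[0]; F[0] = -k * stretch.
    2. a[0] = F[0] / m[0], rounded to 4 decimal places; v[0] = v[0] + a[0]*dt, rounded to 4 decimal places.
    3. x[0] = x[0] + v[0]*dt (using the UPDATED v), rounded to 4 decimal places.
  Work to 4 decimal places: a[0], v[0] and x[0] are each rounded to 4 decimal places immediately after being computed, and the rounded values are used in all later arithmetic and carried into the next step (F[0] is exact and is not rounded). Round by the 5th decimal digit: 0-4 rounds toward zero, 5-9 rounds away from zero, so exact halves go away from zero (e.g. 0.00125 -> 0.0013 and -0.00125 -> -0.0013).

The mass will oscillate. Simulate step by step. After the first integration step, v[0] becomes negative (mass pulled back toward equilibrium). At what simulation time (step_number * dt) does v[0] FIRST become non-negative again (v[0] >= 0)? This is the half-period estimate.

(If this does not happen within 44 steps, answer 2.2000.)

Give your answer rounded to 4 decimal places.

Step 0: x=[6.4000] v=[0.0000]
Step 1: x=[6.3963] v=[-0.0733]
Step 2: x=[6.3890] v=[-0.1464]
Step 3: x=[6.3781] v=[-0.2190]
Step 4: x=[6.3636] v=[-0.2909]
Step 5: x=[6.3455] v=[-0.3618]
Step 6: x=[6.3239] v=[-0.4315]
Step 7: x=[6.2989] v=[-0.4998]
Step 8: x=[6.2706] v=[-0.5664]
Step 9: x=[6.2390] v=[-0.6311]
Step 10: x=[6.2043] v=[-0.6937]
Step 11: x=[6.1666] v=[-0.7540]
Step 12: x=[6.1260] v=[-0.8118]
Step 13: x=[6.0827] v=[-0.8669]
Step 14: x=[6.0367] v=[-0.9191]
Step 15: x=[5.9883] v=[-0.9682]
Step 16: x=[5.9376] v=[-1.0141]
Step 17: x=[5.8848] v=[-1.0566]
Step 18: x=[5.8300] v=[-1.0956]
Step 19: x=[5.7735] v=[-1.1309]
Step 20: x=[5.7154] v=[-1.1625]
Step 21: x=[5.6559] v=[-1.1902]
Step 22: x=[5.5952] v=[-1.2139]
Step 23: x=[5.5335] v=[-1.2336]
Step 24: x=[5.4710] v=[-1.2492]
Step 25: x=[5.4080] v=[-1.2606]
Step 26: x=[5.3446] v=[-1.2678]
Step 27: x=[5.2811] v=[-1.2708]
Step 28: x=[5.2176] v=[-1.2695]
Step 29: x=[5.1544] v=[-1.2640]
Step 30: x=[5.0917] v=[-1.2543]
Step 31: x=[5.0297] v=[-1.2404]
Step 32: x=[4.9686] v=[-1.2224]
Step 33: x=[4.9086] v=[-1.2003]
Step 34: x=[4.8499] v=[-1.1742]
Step 35: x=[4.7927] v=[-1.1442]
Step 36: x=[4.7372] v=[-1.1104]
Step 37: x=[4.6836] v=[-1.0729]
Step 38: x=[4.6320] v=[-1.0318]
Step 39: x=[4.5826] v=[-0.9873]
Step 40: x=[4.5356] v=[-0.9395]
Step 41: x=[4.4912] v=[-0.8885]
Step 42: x=[4.4495] v=[-0.8346]
Step 43: x=[4.4106] v=[-0.7779]
Step 44: x=[4.3747] v=[-0.7186]
v[0] did not become non-negative within 44 steps; using fallback time=2.2000

Answer: 2.2000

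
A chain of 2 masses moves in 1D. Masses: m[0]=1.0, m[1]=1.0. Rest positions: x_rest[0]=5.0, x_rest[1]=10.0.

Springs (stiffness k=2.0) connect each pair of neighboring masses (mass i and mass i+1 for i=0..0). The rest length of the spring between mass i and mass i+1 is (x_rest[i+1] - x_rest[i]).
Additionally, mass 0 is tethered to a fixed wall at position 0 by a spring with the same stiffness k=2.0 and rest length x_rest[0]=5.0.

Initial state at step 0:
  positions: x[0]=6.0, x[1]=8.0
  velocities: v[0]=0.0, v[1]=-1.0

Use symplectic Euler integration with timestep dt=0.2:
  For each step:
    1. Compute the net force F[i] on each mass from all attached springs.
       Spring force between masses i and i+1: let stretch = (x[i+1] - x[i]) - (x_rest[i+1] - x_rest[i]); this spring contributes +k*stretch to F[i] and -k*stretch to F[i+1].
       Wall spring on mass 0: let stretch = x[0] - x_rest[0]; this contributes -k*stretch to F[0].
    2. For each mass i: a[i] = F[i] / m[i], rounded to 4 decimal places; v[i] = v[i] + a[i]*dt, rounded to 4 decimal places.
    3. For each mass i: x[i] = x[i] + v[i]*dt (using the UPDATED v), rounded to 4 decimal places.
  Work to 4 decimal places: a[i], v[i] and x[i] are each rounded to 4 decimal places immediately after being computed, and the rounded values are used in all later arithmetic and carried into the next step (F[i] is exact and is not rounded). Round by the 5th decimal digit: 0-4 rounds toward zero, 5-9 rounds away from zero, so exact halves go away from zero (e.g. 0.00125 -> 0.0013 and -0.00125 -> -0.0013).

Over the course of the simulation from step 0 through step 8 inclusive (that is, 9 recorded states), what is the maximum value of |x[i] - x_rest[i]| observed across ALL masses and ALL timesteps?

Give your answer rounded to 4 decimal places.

Answer: 2.2789

Derivation:
Step 0: x=[6.0000 8.0000] v=[0.0000 -1.0000]
Step 1: x=[5.6800 8.0400] v=[-1.6000 0.2000]
Step 2: x=[5.0944 8.2912] v=[-2.9280 1.2560]
Step 3: x=[4.3570 8.6867] v=[-3.6870 1.9773]
Step 4: x=[3.6174 9.1358] v=[-3.6979 2.2454]
Step 5: x=[3.0299 9.5434] v=[-2.9375 2.0380]
Step 6: x=[2.7211 9.8299] v=[-1.5441 1.4326]
Step 7: x=[2.7633 9.9477] v=[0.2110 0.5891]
Step 8: x=[3.1592 9.8908] v=[1.9794 -0.2847]
Max displacement = 2.2789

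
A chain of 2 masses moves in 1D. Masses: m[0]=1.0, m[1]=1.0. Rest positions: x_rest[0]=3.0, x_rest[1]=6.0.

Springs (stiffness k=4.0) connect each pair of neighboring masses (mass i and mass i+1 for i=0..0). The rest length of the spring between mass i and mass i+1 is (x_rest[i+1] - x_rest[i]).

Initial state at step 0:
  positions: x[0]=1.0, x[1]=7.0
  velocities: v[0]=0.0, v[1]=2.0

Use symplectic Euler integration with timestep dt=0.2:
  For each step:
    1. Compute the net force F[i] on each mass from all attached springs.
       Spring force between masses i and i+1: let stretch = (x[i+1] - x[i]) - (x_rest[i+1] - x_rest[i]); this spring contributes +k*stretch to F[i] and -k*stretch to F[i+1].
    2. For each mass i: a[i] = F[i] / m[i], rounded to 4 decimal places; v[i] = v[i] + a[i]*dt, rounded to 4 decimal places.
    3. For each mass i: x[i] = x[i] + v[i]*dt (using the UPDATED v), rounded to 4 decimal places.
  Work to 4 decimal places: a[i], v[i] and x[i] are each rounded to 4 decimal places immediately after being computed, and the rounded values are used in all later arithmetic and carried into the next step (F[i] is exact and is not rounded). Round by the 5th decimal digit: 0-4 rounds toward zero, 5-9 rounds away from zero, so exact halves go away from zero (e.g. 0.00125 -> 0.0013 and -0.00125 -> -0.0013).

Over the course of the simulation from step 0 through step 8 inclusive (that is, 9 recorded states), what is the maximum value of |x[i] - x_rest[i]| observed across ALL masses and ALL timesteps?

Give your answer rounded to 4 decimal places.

Answer: 2.1115

Derivation:
Step 0: x=[1.0000 7.0000] v=[0.0000 2.0000]
Step 1: x=[1.4800 6.9200] v=[2.4000 -0.4000]
Step 2: x=[2.3504 6.4496] v=[4.3520 -2.3520]
Step 3: x=[3.3967 5.8033] v=[5.2314 -3.2314]
Step 4: x=[4.3480 5.2520] v=[4.7567 -2.7567]
Step 5: x=[4.9640 5.0360] v=[3.0799 -1.0799]
Step 6: x=[5.1115 5.2885] v=[0.7375 1.2625]
Step 7: x=[4.8073 5.9927] v=[-1.5209 3.5209]
Step 8: x=[4.2128 6.9872] v=[-2.9726 4.9726]
Max displacement = 2.1115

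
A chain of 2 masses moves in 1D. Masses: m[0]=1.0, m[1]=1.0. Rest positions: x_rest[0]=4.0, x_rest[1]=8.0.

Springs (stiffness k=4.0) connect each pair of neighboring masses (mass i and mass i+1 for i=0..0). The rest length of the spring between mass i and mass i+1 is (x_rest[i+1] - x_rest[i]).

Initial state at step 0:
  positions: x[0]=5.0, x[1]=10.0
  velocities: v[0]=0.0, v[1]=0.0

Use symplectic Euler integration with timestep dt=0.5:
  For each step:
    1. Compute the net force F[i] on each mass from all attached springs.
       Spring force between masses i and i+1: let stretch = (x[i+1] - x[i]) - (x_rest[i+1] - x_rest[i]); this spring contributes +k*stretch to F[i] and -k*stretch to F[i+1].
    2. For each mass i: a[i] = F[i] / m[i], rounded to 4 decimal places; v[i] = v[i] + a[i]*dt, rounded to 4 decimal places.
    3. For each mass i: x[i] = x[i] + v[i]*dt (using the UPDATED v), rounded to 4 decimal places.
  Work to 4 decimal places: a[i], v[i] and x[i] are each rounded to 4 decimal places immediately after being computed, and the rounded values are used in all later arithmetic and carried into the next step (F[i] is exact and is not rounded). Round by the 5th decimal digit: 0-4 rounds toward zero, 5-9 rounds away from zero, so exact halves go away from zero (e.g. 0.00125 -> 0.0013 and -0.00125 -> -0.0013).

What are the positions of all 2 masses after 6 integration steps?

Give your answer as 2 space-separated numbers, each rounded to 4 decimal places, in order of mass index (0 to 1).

Step 0: x=[5.0000 10.0000] v=[0.0000 0.0000]
Step 1: x=[6.0000 9.0000] v=[2.0000 -2.0000]
Step 2: x=[6.0000 9.0000] v=[0.0000 0.0000]
Step 3: x=[5.0000 10.0000] v=[-2.0000 2.0000]
Step 4: x=[5.0000 10.0000] v=[0.0000 0.0000]
Step 5: x=[6.0000 9.0000] v=[2.0000 -2.0000]
Step 6: x=[6.0000 9.0000] v=[0.0000 0.0000]

Answer: 6.0000 9.0000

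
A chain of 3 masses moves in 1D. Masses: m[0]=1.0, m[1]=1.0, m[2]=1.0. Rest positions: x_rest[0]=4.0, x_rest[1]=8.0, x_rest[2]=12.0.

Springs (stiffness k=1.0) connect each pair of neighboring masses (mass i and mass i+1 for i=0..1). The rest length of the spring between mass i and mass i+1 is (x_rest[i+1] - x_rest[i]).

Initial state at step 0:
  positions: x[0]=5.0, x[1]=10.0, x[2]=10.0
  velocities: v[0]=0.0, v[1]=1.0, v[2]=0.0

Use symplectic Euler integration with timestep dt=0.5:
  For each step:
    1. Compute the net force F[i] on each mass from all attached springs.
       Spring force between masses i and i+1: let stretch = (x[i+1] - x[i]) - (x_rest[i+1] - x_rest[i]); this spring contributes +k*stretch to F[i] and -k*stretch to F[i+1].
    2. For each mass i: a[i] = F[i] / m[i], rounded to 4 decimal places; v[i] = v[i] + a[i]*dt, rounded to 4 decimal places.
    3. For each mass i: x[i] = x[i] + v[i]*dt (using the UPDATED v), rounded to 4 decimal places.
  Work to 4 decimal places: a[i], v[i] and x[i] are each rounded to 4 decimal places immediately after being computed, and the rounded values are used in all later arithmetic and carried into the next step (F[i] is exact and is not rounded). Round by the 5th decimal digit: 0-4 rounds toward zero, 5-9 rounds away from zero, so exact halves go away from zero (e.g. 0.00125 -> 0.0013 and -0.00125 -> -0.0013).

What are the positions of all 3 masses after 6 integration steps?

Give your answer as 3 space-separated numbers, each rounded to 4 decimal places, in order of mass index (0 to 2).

Answer: 3.1406 10.6522 14.2074

Derivation:
Step 0: x=[5.0000 10.0000 10.0000] v=[0.0000 1.0000 0.0000]
Step 1: x=[5.2500 9.2500 11.0000] v=[0.5000 -1.5000 2.0000]
Step 2: x=[5.5000 7.9375 12.5625] v=[0.5000 -2.6250 3.1250]
Step 3: x=[5.3594 7.1719 13.9688] v=[-0.2813 -1.5313 2.8125]
Step 4: x=[4.6719 7.6524 14.6759] v=[-1.3751 0.9609 1.4141]
Step 5: x=[3.7295 9.1436 14.6271] v=[-1.8849 2.9824 -0.0977]
Step 6: x=[3.1406 10.6522 14.2074] v=[-1.1779 3.0171 -0.8395]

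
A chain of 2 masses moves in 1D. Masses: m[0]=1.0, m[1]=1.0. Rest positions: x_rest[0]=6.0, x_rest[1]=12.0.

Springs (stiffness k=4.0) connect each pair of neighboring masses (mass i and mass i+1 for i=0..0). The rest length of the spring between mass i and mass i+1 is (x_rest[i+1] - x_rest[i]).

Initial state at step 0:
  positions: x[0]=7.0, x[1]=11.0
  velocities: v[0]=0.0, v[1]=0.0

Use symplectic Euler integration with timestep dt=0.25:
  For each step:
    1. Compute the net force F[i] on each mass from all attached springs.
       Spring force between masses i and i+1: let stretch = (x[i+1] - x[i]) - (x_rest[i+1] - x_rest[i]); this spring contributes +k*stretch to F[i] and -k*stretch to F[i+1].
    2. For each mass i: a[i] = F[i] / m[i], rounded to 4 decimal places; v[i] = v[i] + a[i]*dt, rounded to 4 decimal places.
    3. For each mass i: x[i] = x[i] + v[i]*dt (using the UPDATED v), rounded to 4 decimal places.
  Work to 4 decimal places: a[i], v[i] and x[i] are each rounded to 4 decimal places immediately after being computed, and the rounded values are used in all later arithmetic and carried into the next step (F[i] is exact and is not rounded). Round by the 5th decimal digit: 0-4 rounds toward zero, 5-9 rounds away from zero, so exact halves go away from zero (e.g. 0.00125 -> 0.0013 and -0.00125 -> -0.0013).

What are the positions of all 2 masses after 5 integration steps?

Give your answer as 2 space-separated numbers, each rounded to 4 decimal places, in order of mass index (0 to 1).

Answer: 5.2813 12.7188

Derivation:
Step 0: x=[7.0000 11.0000] v=[0.0000 0.0000]
Step 1: x=[6.5000 11.5000] v=[-2.0000 2.0000]
Step 2: x=[5.7500 12.2500] v=[-3.0000 3.0000]
Step 3: x=[5.1250 12.8750] v=[-2.5000 2.5000]
Step 4: x=[4.9375 13.0625] v=[-0.7500 0.7500]
Step 5: x=[5.2813 12.7188] v=[1.3750 -1.3750]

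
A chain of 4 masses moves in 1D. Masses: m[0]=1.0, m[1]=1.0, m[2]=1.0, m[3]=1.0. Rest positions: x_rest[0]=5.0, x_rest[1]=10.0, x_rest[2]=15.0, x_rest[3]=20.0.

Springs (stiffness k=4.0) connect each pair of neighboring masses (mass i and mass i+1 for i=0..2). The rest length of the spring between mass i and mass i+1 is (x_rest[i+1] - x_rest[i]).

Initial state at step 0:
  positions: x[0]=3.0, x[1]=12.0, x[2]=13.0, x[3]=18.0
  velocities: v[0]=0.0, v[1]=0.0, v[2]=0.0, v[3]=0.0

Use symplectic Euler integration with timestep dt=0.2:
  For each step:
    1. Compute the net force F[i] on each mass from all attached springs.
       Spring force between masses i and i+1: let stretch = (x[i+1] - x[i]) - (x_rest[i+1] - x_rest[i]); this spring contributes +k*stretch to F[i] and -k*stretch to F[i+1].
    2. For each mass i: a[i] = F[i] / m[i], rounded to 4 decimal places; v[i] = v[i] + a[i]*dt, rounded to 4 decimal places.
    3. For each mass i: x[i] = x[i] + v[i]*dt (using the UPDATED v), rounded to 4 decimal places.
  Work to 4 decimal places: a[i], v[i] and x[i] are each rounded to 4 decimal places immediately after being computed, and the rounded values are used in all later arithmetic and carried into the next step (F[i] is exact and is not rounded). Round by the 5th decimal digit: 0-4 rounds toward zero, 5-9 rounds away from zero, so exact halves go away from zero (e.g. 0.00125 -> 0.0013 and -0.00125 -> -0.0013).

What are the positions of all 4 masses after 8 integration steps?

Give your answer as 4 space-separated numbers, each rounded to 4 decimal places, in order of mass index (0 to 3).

Answer: 2.4615 10.7289 12.6085 20.2013

Derivation:
Step 0: x=[3.0000 12.0000 13.0000 18.0000] v=[0.0000 0.0000 0.0000 0.0000]
Step 1: x=[3.6400 10.7200 13.6400 18.0000] v=[3.2000 -6.4000 3.2000 0.0000]
Step 2: x=[4.6128 8.7744 14.5104 18.1024] v=[4.8640 -9.7280 4.3520 0.5120]
Step 3: x=[5.4515 7.0807 15.0378 18.4301] v=[4.1933 -8.4685 2.6368 1.6384]
Step 4: x=[5.7508 6.3995 14.8348 19.0150] v=[1.4967 -3.4062 -1.0150 2.9246]
Step 5: x=[5.3539 6.9641 13.9510 19.7311] v=[-1.9843 2.8231 -4.4191 3.5804]
Step 6: x=[4.4147 8.3890 12.8741 20.3224] v=[-4.6961 7.1245 -5.3845 2.9563]
Step 7: x=[3.3114 9.8956 12.2713 20.5219] v=[-5.5167 7.5331 -3.0139 0.9977]
Step 8: x=[2.4615 10.7289 12.6085 20.2013] v=[-4.2493 4.1663 1.6860 -1.6028]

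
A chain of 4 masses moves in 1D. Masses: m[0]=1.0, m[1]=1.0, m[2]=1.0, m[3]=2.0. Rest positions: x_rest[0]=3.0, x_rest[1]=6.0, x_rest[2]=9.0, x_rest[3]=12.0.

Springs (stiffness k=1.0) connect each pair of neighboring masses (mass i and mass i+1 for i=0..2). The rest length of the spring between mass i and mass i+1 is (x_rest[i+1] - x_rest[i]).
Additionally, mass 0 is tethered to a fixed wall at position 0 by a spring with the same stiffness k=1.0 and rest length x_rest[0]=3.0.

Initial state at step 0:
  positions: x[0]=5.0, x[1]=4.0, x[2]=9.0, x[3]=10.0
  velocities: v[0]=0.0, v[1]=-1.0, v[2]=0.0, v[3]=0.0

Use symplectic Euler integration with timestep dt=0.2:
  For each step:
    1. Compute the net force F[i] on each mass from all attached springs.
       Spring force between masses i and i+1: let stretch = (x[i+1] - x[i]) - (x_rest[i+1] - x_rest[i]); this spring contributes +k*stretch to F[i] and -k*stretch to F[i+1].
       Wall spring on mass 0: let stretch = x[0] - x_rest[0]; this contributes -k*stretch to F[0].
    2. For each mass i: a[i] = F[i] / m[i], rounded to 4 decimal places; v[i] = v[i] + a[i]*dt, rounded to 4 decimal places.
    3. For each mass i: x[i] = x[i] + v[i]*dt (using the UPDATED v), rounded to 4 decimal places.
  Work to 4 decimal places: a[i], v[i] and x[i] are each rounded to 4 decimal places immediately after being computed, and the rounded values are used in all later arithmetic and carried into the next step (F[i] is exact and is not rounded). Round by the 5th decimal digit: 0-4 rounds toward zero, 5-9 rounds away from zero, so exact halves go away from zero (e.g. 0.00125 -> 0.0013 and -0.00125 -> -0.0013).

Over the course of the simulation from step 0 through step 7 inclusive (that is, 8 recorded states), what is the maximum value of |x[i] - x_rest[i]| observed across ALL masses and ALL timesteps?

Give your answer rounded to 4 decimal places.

Step 0: x=[5.0000 4.0000 9.0000 10.0000] v=[0.0000 -1.0000 0.0000 0.0000]
Step 1: x=[4.7600 4.0400 8.8400 10.0400] v=[-1.2000 0.2000 -0.8000 0.2000]
Step 2: x=[4.3008 4.3008 8.5360 10.1160] v=[-2.2960 1.3040 -1.5200 0.3800]
Step 3: x=[3.6696 4.7310 8.1258 10.2204] v=[-3.1562 2.1510 -2.0510 0.5220]
Step 4: x=[2.9340 5.2545 7.6636 10.3429] v=[-3.6778 2.6177 -2.3110 0.6125]
Step 5: x=[2.1739 5.7816 7.2122 10.4718] v=[-3.8005 2.6354 -2.2570 0.6446]
Step 6: x=[1.4712 6.2216 6.8340 10.5955] v=[-3.5137 2.2000 -1.8912 0.6186]
Step 7: x=[0.8996 6.4961 6.5817 10.7040] v=[-2.8579 1.3724 -1.2614 0.5424]
Max displacement = 2.4183

Answer: 2.4183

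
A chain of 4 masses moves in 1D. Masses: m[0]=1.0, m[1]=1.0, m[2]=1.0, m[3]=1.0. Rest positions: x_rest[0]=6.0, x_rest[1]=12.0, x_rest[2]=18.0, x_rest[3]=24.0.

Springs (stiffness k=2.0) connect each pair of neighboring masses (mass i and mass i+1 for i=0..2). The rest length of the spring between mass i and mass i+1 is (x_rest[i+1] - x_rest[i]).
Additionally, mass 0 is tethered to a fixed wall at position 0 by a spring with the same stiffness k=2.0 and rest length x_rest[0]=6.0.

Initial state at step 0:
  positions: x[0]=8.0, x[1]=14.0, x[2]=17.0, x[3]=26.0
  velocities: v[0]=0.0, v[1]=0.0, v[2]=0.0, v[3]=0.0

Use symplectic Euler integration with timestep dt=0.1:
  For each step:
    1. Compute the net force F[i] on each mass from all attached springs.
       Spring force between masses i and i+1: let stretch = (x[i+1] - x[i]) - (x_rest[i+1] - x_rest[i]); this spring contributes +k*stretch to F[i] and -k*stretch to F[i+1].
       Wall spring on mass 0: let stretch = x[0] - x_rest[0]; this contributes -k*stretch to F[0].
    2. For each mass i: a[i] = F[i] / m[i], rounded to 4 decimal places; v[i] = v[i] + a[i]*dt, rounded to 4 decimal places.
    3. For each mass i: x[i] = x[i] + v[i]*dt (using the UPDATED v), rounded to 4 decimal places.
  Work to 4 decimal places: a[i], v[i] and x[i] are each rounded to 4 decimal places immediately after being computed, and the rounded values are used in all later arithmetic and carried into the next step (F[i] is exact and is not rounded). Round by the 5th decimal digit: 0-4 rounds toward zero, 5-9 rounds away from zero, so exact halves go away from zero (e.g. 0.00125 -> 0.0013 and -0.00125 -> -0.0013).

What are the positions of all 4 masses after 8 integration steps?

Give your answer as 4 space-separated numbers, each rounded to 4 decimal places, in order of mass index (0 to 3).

Step 0: x=[8.0000 14.0000 17.0000 26.0000] v=[0.0000 0.0000 0.0000 0.0000]
Step 1: x=[7.9600 13.9400 17.1200 25.9400] v=[-0.4000 -0.6000 1.2000 -0.6000]
Step 2: x=[7.8804 13.8240 17.3528 25.8236] v=[-0.7960 -1.1600 2.3280 -1.1640]
Step 3: x=[7.7621 13.6597 17.6844 25.6578] v=[-1.1834 -1.6430 3.3164 -1.6582]
Step 4: x=[7.6065 13.4579 18.0950 25.4525] v=[-1.5563 -2.0176 4.1061 -2.0529]
Step 5: x=[7.4158 13.2319 18.5600 25.2201] v=[-1.9073 -2.2605 4.6502 -2.3244]
Step 6: x=[7.1931 12.9961 19.0517 24.9745] v=[-2.2272 -2.3581 4.9166 -2.4564]
Step 7: x=[6.9426 12.7653 19.5407 24.7304] v=[-2.5052 -2.3076 4.8900 -2.4410]
Step 8: x=[6.6697 12.5536 19.9980 24.5025] v=[-2.7292 -2.1171 4.5729 -2.2789]

Answer: 6.6697 12.5536 19.9980 24.5025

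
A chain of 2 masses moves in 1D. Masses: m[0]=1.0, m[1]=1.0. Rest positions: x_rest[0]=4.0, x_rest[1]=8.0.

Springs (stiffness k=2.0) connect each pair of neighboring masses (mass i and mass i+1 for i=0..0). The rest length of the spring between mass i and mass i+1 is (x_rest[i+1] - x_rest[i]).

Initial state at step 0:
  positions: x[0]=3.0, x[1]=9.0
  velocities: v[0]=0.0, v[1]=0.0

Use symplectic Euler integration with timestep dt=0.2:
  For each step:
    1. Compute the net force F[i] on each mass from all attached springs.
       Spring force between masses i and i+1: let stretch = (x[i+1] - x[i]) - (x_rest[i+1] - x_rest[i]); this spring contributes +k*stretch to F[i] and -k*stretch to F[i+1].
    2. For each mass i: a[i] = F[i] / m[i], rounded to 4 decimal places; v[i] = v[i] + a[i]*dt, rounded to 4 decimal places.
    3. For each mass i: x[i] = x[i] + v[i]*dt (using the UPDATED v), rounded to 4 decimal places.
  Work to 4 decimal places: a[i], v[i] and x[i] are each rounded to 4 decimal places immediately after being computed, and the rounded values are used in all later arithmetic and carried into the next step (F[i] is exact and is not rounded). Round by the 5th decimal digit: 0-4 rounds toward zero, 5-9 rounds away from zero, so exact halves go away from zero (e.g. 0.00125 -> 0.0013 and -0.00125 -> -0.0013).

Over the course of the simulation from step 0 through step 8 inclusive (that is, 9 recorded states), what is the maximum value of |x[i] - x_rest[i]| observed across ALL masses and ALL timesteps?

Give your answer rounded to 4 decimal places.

Step 0: x=[3.0000 9.0000] v=[0.0000 0.0000]
Step 1: x=[3.1600 8.8400] v=[0.8000 -0.8000]
Step 2: x=[3.4544 8.5456] v=[1.4720 -1.4720]
Step 3: x=[3.8361 8.1639] v=[1.9085 -1.9085]
Step 4: x=[4.2440 7.7560] v=[2.0396 -2.0396]
Step 5: x=[4.6129 7.3871] v=[1.8444 -1.8444]
Step 6: x=[4.8837 7.1163] v=[1.3541 -1.3541]
Step 7: x=[5.0131 6.9869] v=[0.6471 -0.6471]
Step 8: x=[4.9804 7.0196] v=[-0.1634 0.1634]
Max displacement = 1.0131

Answer: 1.0131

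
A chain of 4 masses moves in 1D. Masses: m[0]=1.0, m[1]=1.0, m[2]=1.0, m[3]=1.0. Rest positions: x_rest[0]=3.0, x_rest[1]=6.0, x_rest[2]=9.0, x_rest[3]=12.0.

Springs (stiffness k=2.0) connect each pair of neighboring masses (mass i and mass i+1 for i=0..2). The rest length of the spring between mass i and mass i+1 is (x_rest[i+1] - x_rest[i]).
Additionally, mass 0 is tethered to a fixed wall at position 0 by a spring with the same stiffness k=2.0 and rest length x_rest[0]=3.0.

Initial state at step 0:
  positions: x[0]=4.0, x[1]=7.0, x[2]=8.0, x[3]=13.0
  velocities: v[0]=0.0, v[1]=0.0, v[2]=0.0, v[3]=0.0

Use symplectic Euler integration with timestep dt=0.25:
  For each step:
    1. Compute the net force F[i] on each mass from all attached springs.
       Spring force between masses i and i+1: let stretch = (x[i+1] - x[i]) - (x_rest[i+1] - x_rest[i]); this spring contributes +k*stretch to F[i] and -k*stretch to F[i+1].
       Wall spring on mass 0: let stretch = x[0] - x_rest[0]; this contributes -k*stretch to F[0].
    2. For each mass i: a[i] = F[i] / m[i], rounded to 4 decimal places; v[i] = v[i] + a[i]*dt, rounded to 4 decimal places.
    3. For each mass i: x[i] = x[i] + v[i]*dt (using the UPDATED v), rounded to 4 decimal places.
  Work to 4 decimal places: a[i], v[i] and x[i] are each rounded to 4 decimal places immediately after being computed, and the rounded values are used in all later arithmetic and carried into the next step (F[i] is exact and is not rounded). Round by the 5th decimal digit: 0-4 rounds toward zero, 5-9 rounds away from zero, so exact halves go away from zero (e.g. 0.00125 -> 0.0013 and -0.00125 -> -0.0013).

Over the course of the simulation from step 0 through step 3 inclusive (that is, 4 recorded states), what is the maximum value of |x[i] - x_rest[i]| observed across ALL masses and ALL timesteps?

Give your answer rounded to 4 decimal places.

Step 0: x=[4.0000 7.0000 8.0000 13.0000] v=[0.0000 0.0000 0.0000 0.0000]
Step 1: x=[3.8750 6.7500 8.5000 12.7500] v=[-0.5000 -1.0000 2.0000 -1.0000]
Step 2: x=[3.6250 6.3594 9.3125 12.3438] v=[-1.0000 -1.5625 3.2500 -1.6250]
Step 3: x=[3.2637 5.9961 10.1348 11.9336] v=[-1.4453 -1.4532 3.2891 -1.6407]
Max displacement = 1.1348

Answer: 1.1348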